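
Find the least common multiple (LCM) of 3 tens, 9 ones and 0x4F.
Convert 3 tens, 9 ones (place-value notation) → 3×10 + 9 = 39 (decimal)
Convert 0x4F (hexadecimal) → 4×16 + 15 = 79 (decimal)
Compute lcm(39, 79) = 3081
3081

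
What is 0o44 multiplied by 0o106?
Convert 0o44 (octal) → 4×8 + 4 = 36 (decimal)
Convert 0o106 (octal) → 1×64 + 6 = 70 (decimal)
Compute 36 × 70 = 2520
2520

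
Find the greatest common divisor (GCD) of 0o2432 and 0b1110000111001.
Convert 0o2432 (octal) → 2×512 + 4×64 + 3×8 + 2 = 1306 (decimal)
Convert 0b1110000111001 (binary) → 4096 + 2048 + 1024 + 32 + 16 + 8 + 1 = 7225 (decimal)
Compute gcd(1306, 7225) = 1
1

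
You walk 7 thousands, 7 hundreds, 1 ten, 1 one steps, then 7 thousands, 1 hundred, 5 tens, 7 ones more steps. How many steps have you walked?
Convert 7 thousands, 7 hundreds, 1 ten, 1 one (place-value notation) → 7×1000 + 7×100 + 1×10 + 1 = 7711 (decimal)
Convert 7 thousands, 1 hundred, 5 tens, 7 ones (place-value notation) → 7×1000 + 1×100 + 5×10 + 7 = 7157 (decimal)
Compute 7711 + 7157 = 14868
14868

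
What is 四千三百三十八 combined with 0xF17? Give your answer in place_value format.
Convert 四千三百三十八 (Chinese numeral) → 4×1000 + 3×100 + 3×10 + 8 = 4338 (decimal)
Convert 0xF17 (hexadecimal) → 15×256 + 1×16 + 7 = 3863 (decimal)
Compute 4338 + 3863 = 8201
Convert 8201 (decimal) → 8201 = 8×1000 + 2×100 + 1 → 8 thousands, 2 hundreds, 1 one (place-value notation)
8 thousands, 2 hundreds, 1 one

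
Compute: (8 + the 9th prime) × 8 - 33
Convert the 9th prime (prime index) → 23 (decimal)
Expression in decimal: (8 + 23) × 8 - 33
Parentheses first: 8 + 23 = 31
Multiply: 31 × 8 = 248
Subtract: 248 - 33 = 215
215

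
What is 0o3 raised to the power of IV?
Convert 0o3 (octal) → 3 (decimal)
Convert IV (Roman numeral) → 4 (decimal)
Compute 3 ^ 4 = 81
81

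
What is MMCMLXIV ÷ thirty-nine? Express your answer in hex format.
Convert MMCMLXIV (Roman numeral) → 1000 + 1000 + 900 + 50 + 10 + 4 = 2964 (decimal)
Convert thirty-nine (English words) → 39 (decimal)
Compute 2964 ÷ 39 = 76
Convert 76 (decimal) → 76 = 4×16 + 12 → 0x4C (hexadecimal)
0x4C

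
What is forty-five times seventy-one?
Convert forty-five (English words) → 45 (decimal)
Convert seventy-one (English words) → 71 (decimal)
Compute 45 × 71 = 3195
3195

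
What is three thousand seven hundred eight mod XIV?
Convert three thousand seven hundred eight (English words) → 3×1000 + 7×100 + 8 = 3708 (decimal)
Convert XIV (Roman numeral) → 10 + 4 = 14 (decimal)
Compute 3708 mod 14 = 12
12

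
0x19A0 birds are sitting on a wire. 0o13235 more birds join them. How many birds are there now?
Convert 0x19A0 (hexadecimal) → 1×4096 + 9×256 + 10×16 = 6560 (decimal)
Convert 0o13235 (octal) → 1×4096 + 3×512 + 2×64 + 3×8 + 5 = 5789 (decimal)
Compute 6560 + 5789 = 12349
12349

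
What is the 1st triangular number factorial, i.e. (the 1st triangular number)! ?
Convert the 1st triangular number (triangular index) → 1×2/2 = 1 (decimal)
Compute 1! = 1
1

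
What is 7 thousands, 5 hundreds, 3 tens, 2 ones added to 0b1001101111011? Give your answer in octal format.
Convert 7 thousands, 5 hundreds, 3 tens, 2 ones (place-value notation) → 7×1000 + 5×100 + 3×10 + 2 = 7532 (decimal)
Convert 0b1001101111011 (binary) → 4096 + 512 + 256 + 64 + 32 + 16 + 8 + 2 + 1 = 4987 (decimal)
Compute 7532 + 4987 = 12519
Convert 12519 (decimal) → 12519 = 3×4096 + 3×64 + 4×8 + 7 → 0o30347 (octal)
0o30347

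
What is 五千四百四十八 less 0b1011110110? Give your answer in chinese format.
Convert 五千四百四十八 (Chinese numeral) → 5×1000 + 4×100 + 4×10 + 8 = 5448 (decimal)
Convert 0b1011110110 (binary) → 512 + 128 + 64 + 32 + 16 + 4 + 2 = 758 (decimal)
Compute 5448 - 758 = 4690
Convert 4690 (decimal) → 4690 = 4×1000 + 6×100 + 9×10 → 四千六百九十 (Chinese numeral)
四千六百九十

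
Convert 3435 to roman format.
Convert 3435 (decimal) → 3435 = 1000 + 1000 + 1000 + 400 + 10 + 10 + 10 + 5 → MMMCDXXXV (Roman numeral)
MMMCDXXXV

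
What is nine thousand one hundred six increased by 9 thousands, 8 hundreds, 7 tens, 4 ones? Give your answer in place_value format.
Convert nine thousand one hundred six (English words) → 9×1000 + 1×100 + 6 = 9106 (decimal)
Convert 9 thousands, 8 hundreds, 7 tens, 4 ones (place-value notation) → 9×1000 + 8×100 + 7×10 + 4 = 9874 (decimal)
Compute 9106 + 9874 = 18980
Convert 18980 (decimal) → 18980 = 18×1000 + 9×100 + 8×10 → 18 thousands, 9 hundreds, 8 tens (place-value notation)
18 thousands, 9 hundreds, 8 tens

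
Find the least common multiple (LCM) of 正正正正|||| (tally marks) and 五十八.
Convert 正正正正|||| (tally marks) → 5 + 5 + 5 + 5 + 4 = 24 (decimal)
Convert 五十八 (Chinese numeral) → 5×10 + 8 = 58 (decimal)
Compute lcm(24, 58) = 696
696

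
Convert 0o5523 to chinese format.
Convert 0o5523 (octal) → 5×512 + 5×64 + 2×8 + 3 = 2899 (decimal)
Convert 2899 (decimal) → 2899 = 2×1000 + 8×100 + 9×10 + 9 → 二千八百九十九 (Chinese numeral)
二千八百九十九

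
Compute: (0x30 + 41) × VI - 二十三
Convert 0x30 (hexadecimal) → 3×16 = 48 (decimal)
Convert VI (Roman numeral) → 5 + 1 = 6 (decimal)
Convert 二十三 (Chinese numeral) → 2×10 + 3 = 23 (decimal)
Expression in decimal: (48 + 41) × 6 - 23
Parentheses first: 48 + 41 = 89
Multiply: 89 × 6 = 534
Subtract: 534 - 23 = 511
511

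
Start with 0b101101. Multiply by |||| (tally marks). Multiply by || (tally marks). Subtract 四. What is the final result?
Convert 0b101101 (binary) → 32 + 8 + 4 + 1 = 45 (decimal)
Start: 45
Convert |||| (tally marks) → 4 (decimal)
45 × 4 = 180
Convert || (tally marks) → 2 (decimal)
180 × 2 = 360
Convert 四 (Chinese numeral) → 4 (decimal)
360 - 4 = 356
356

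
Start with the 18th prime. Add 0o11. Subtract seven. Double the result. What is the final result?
Convert the 18th prime (prime index) → 61 (decimal)
Start: 61
Convert 0o11 (octal) → 1×8 + 1 = 9 (decimal)
61 + 9 = 70
Convert seven (English words) → 7 (decimal)
70 - 7 = 63
63 × 2 = 126
126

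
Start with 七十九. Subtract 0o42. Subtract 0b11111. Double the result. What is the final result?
Convert 七十九 (Chinese numeral) → 7×10 + 9 = 79 (decimal)
Start: 79
Convert 0o42 (octal) → 4×8 + 2 = 34 (decimal)
79 - 34 = 45
Convert 0b11111 (binary) → 16 + 8 + 4 + 2 + 1 = 31 (decimal)
45 - 31 = 14
14 × 2 = 28
28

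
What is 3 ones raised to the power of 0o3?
Convert 3 ones (place-value notation) → 3 (decimal)
Convert 0o3 (octal) → 3 (decimal)
Compute 3 ^ 3 = 27
27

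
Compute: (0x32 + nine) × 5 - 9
Convert 0x32 (hexadecimal) → 3×16 + 2 = 50 (decimal)
Convert nine (English words) → 9 (decimal)
Expression in decimal: (50 + 9) × 5 - 9
Parentheses first: 50 + 9 = 59
Multiply: 59 × 5 = 295
Subtract: 295 - 9 = 286
286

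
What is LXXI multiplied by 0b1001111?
Convert LXXI (Roman numeral) → 50 + 10 + 10 + 1 = 71 (decimal)
Convert 0b1001111 (binary) → 64 + 8 + 4 + 2 + 1 = 79 (decimal)
Compute 71 × 79 = 5609
5609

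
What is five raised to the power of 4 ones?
Convert five (English words) → 5 (decimal)
Convert 4 ones (place-value notation) → 4 (decimal)
Compute 5 ^ 4 = 625
625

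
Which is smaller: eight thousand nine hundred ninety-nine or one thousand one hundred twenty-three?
Convert eight thousand nine hundred ninety-nine (English words) → 8×1000 + 9×100 + 99 = 8999 (decimal)
Convert one thousand one hundred twenty-three (English words) → 1×1000 + 1×100 + 23 = 1123 (decimal)
Compare 8999 vs 1123: smaller = 1123
1123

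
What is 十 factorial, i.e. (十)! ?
Convert 十 (Chinese numeral) → 1×10 = 10 (decimal)
Compute 10! = 3628800
3628800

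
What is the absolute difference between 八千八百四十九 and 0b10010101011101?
Convert 八千八百四十九 (Chinese numeral) → 8×1000 + 8×100 + 4×10 + 9 = 8849 (decimal)
Convert 0b10010101011101 (binary) → 8192 + 1024 + 256 + 64 + 16 + 8 + 4 + 1 = 9565 (decimal)
Compute |8849 - 9565| = 716
716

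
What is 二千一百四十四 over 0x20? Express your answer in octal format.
Convert 二千一百四十四 (Chinese numeral) → 2×1000 + 1×100 + 4×10 + 4 = 2144 (decimal)
Convert 0x20 (hexadecimal) → 2×16 = 32 (decimal)
Compute 2144 ÷ 32 = 67
Convert 67 (decimal) → 67 = 1×64 + 3 → 0o103 (octal)
0o103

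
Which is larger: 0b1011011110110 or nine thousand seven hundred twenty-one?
Convert 0b1011011110110 (binary) → 4096 + 1024 + 512 + 128 + 64 + 32 + 16 + 4 + 2 = 5878 (decimal)
Convert nine thousand seven hundred twenty-one (English words) → 9×1000 + 7×100 + 21 = 9721 (decimal)
Compare 5878 vs 9721: larger = 9721
9721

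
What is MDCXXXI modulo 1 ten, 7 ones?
Convert MDCXXXI (Roman numeral) → 1000 + 500 + 100 + 10 + 10 + 10 + 1 = 1631 (decimal)
Convert 1 ten, 7 ones (place-value notation) → 1×10 + 7 = 17 (decimal)
Compute 1631 mod 17 = 16
16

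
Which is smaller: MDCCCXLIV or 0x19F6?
Convert MDCCCXLIV (Roman numeral) → 1000 + 500 + 100 + 100 + 100 + 40 + 4 = 1844 (decimal)
Convert 0x19F6 (hexadecimal) → 1×4096 + 9×256 + 15×16 + 6 = 6646 (decimal)
Compare 1844 vs 6646: smaller = 1844
1844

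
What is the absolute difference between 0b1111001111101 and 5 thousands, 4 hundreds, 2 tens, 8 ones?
Convert 0b1111001111101 (binary) → 4096 + 2048 + 1024 + 512 + 64 + 32 + 16 + 8 + 4 + 1 = 7805 (decimal)
Convert 5 thousands, 4 hundreds, 2 tens, 8 ones (place-value notation) → 5×1000 + 4×100 + 2×10 + 8 = 5428 (decimal)
Compute |7805 - 5428| = 2377
2377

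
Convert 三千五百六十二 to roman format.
Convert 三千五百六十二 (Chinese numeral) → 3×1000 + 5×100 + 6×10 + 2 = 3562 (decimal)
Convert 3562 (decimal) → 3562 = 1000 + 1000 + 1000 + 500 + 50 + 10 + 1 + 1 → MMMDLXII (Roman numeral)
MMMDLXII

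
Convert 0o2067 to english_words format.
Convert 0o2067 (octal) → 2×512 + 6×8 + 7 = 1079 (decimal)
Convert 1079 (decimal) → 1079 = 1×1000 + 79 → one thousand seventy-nine (English words)
one thousand seventy-nine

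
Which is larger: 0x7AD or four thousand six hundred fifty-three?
Convert 0x7AD (hexadecimal) → 7×256 + 10×16 + 13 = 1965 (decimal)
Convert four thousand six hundred fifty-three (English words) → 4×1000 + 6×100 + 53 = 4653 (decimal)
Compare 1965 vs 4653: larger = 4653
4653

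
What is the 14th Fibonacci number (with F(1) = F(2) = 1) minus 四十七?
The 14th Fibonacci number (with F(1) = F(2) = 1): 1, 1, 2, 3, 5, 8, 13, 21, 34, 55, 89, 144, 233, 377 → 377
Convert 四十七 (Chinese numeral) → 4×10 + 7 = 47 (decimal)
Compute 377 - 47 = 330
330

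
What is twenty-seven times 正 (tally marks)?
Convert twenty-seven (English words) → 27 (decimal)
Convert 正 (tally marks) → 5 (decimal)
Compute 27 × 5 = 135
135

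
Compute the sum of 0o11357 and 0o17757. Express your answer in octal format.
Convert 0o11357 (octal) → 1×4096 + 1×512 + 3×64 + 5×8 + 7 = 4847 (decimal)
Convert 0o17757 (octal) → 1×4096 + 7×512 + 7×64 + 5×8 + 7 = 8175 (decimal)
Compute 4847 + 8175 = 13022
Convert 13022 (decimal) → 13022 = 3×4096 + 1×512 + 3×64 + 3×8 + 6 → 0o31336 (octal)
0o31336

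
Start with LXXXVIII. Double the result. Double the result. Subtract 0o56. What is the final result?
Convert LXXXVIII (Roman numeral) → 50 + 10 + 10 + 10 + 5 + 1 + 1 + 1 = 88 (decimal)
Start: 88
88 × 2 = 176
176 × 2 = 352
Convert 0o56 (octal) → 5×8 + 6 = 46 (decimal)
352 - 46 = 306
306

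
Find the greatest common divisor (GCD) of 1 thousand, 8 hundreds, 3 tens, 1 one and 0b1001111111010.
Convert 1 thousand, 8 hundreds, 3 tens, 1 one (place-value notation) → 1×1000 + 8×100 + 3×10 + 1 = 1831 (decimal)
Convert 0b1001111111010 (binary) → 4096 + 512 + 256 + 128 + 64 + 32 + 16 + 8 + 2 = 5114 (decimal)
Compute gcd(1831, 5114) = 1
1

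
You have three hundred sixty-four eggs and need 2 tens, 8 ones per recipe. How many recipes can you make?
Convert three hundred sixty-four (English words) → 3×100 + 64 = 364 (decimal)
Convert 2 tens, 8 ones (place-value notation) → 2×10 + 8 = 28 (decimal)
Compute 364 ÷ 28 = 13
13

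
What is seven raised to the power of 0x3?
Convert seven (English words) → 7 (decimal)
Convert 0x3 (hexadecimal) → 3 (decimal)
Compute 7 ^ 3 = 343
343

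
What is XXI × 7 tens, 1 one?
Convert XXI (Roman numeral) → 10 + 10 + 1 = 21 (decimal)
Convert 7 tens, 1 one (place-value notation) → 7×10 + 1 = 71 (decimal)
Compute 21 × 71 = 1491
1491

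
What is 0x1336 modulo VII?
Convert 0x1336 (hexadecimal) → 1×4096 + 3×256 + 3×16 + 6 = 4918 (decimal)
Convert VII (Roman numeral) → 5 + 1 + 1 = 7 (decimal)
Compute 4918 mod 7 = 4
4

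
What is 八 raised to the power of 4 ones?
Convert 八 (Chinese numeral) → 8 (decimal)
Convert 4 ones (place-value notation) → 4 (decimal)
Compute 8 ^ 4 = 4096
4096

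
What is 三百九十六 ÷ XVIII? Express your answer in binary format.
Convert 三百九十六 (Chinese numeral) → 3×100 + 9×10 + 6 = 396 (decimal)
Convert XVIII (Roman numeral) → 10 + 5 + 1 + 1 + 1 = 18 (decimal)
Compute 396 ÷ 18 = 22
Convert 22 (decimal) → 22 = 16 + 4 + 2 → 0b10110 (binary)
0b10110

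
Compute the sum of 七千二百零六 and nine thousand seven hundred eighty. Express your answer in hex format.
Convert 七千二百零六 (Chinese numeral) → 7×1000 + 2×100 + 6 = 7206 (decimal)
Convert nine thousand seven hundred eighty (English words) → 9×1000 + 7×100 + 80 = 9780 (decimal)
Compute 7206 + 9780 = 16986
Convert 16986 (decimal) → 16986 = 4×4096 + 2×256 + 5×16 + 10 → 0x425A (hexadecimal)
0x425A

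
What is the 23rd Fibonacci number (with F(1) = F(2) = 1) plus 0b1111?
The 23rd Fibonacci number (with F(1) = F(2) = 1) = 28657
Convert 0b1111 (binary) → 8 + 4 + 2 + 1 = 15 (decimal)
Compute 28657 + 15 = 28672
28672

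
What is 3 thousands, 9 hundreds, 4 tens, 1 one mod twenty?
Convert 3 thousands, 9 hundreds, 4 tens, 1 one (place-value notation) → 3×1000 + 9×100 + 4×10 + 1 = 3941 (decimal)
Convert twenty (English words) → 20 (decimal)
Compute 3941 mod 20 = 1
1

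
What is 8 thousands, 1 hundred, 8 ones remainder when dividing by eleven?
Convert 8 thousands, 1 hundred, 8 ones (place-value notation) → 8×1000 + 1×100 + 8 = 8108 (decimal)
Convert eleven (English words) → 11 (decimal)
Compute 8108 mod 11 = 1
1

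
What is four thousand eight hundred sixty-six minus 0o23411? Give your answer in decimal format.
Convert four thousand eight hundred sixty-six (English words) → 4×1000 + 8×100 + 66 = 4866 (decimal)
Convert 0o23411 (octal) → 2×4096 + 3×512 + 4×64 + 1×8 + 1 = 9993 (decimal)
Compute 4866 - 9993 = -5127
-5127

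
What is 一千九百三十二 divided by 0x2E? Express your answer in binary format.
Convert 一千九百三十二 (Chinese numeral) → 1×1000 + 9×100 + 3×10 + 2 = 1932 (decimal)
Convert 0x2E (hexadecimal) → 2×16 + 14 = 46 (decimal)
Compute 1932 ÷ 46 = 42
Convert 42 (decimal) → 42 = 32 + 8 + 2 → 0b101010 (binary)
0b101010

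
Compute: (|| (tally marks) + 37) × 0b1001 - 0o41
Convert || (tally marks) → 2 (decimal)
Convert 0b1001 (binary) → 8 + 1 = 9 (decimal)
Convert 0o41 (octal) → 4×8 + 1 = 33 (decimal)
Expression in decimal: (2 + 37) × 9 - 33
Parentheses first: 2 + 37 = 39
Multiply: 39 × 9 = 351
Subtract: 351 - 33 = 318
318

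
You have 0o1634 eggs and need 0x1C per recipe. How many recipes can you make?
Convert 0o1634 (octal) → 1×512 + 6×64 + 3×8 + 4 = 924 (decimal)
Convert 0x1C (hexadecimal) → 1×16 + 12 = 28 (decimal)
Compute 924 ÷ 28 = 33
33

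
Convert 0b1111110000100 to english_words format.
Convert 0b1111110000100 (binary) → 4096 + 2048 + 1024 + 512 + 256 + 128 + 4 = 8068 (decimal)
Convert 8068 (decimal) → 8068 = 8×1000 + 68 → eight thousand sixty-eight (English words)
eight thousand sixty-eight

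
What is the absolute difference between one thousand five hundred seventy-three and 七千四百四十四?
Convert one thousand five hundred seventy-three (English words) → 1×1000 + 5×100 + 73 = 1573 (decimal)
Convert 七千四百四十四 (Chinese numeral) → 7×1000 + 4×100 + 4×10 + 4 = 7444 (decimal)
Compute |1573 - 7444| = 5871
5871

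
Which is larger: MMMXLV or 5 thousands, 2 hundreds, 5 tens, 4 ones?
Convert MMMXLV (Roman numeral) → 1000 + 1000 + 1000 + 40 + 5 = 3045 (decimal)
Convert 5 thousands, 2 hundreds, 5 tens, 4 ones (place-value notation) → 5×1000 + 2×100 + 5×10 + 4 = 5254 (decimal)
Compare 3045 vs 5254: larger = 5254
5254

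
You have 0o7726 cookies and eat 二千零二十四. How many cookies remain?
Convert 0o7726 (octal) → 7×512 + 7×64 + 2×8 + 6 = 4054 (decimal)
Convert 二千零二十四 (Chinese numeral) → 2×1000 + 2×10 + 4 = 2024 (decimal)
Compute 4054 - 2024 = 2030
2030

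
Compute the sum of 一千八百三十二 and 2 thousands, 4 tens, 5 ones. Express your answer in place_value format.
Convert 一千八百三十二 (Chinese numeral) → 1×1000 + 8×100 + 3×10 + 2 = 1832 (decimal)
Convert 2 thousands, 4 tens, 5 ones (place-value notation) → 2×1000 + 4×10 + 5 = 2045 (decimal)
Compute 1832 + 2045 = 3877
Convert 3877 (decimal) → 3877 = 3×1000 + 8×100 + 7×10 + 7 → 3 thousands, 8 hundreds, 7 tens, 7 ones (place-value notation)
3 thousands, 8 hundreds, 7 tens, 7 ones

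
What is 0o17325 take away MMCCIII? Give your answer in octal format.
Convert 0o17325 (octal) → 1×4096 + 7×512 + 3×64 + 2×8 + 5 = 7893 (decimal)
Convert MMCCIII (Roman numeral) → 1000 + 1000 + 100 + 100 + 1 + 1 + 1 = 2203 (decimal)
Compute 7893 - 2203 = 5690
Convert 5690 (decimal) → 5690 = 1×4096 + 3×512 + 7×8 + 2 → 0o13072 (octal)
0o13072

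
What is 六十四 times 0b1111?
Convert 六十四 (Chinese numeral) → 6×10 + 4 = 64 (decimal)
Convert 0b1111 (binary) → 8 + 4 + 2 + 1 = 15 (decimal)
Compute 64 × 15 = 960
960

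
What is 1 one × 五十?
Convert 1 one (place-value notation) → 1 (decimal)
Convert 五十 (Chinese numeral) → 5×10 = 50 (decimal)
Compute 1 × 50 = 50
50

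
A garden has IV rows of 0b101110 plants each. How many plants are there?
Convert 0b101110 (binary) → 32 + 8 + 4 + 2 = 46 (decimal)
Convert IV (Roman numeral) → 4 (decimal)
Compute 46 × 4 = 184
184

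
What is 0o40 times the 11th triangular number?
Convert 0o40 (octal) → 4×8 = 32 (decimal)
Convert the 11th triangular number (triangular index) → 11×12/2 = 66 (decimal)
Compute 32 × 66 = 2112
2112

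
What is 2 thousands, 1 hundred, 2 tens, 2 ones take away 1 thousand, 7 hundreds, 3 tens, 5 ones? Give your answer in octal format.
Convert 2 thousands, 1 hundred, 2 tens, 2 ones (place-value notation) → 2×1000 + 1×100 + 2×10 + 2 = 2122 (decimal)
Convert 1 thousand, 7 hundreds, 3 tens, 5 ones (place-value notation) → 1×1000 + 7×100 + 3×10 + 5 = 1735 (decimal)
Compute 2122 - 1735 = 387
Convert 387 (decimal) → 387 = 6×64 + 3 → 0o603 (octal)
0o603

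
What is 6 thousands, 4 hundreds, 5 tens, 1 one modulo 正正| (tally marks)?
Convert 6 thousands, 4 hundreds, 5 tens, 1 one (place-value notation) → 6×1000 + 4×100 + 5×10 + 1 = 6451 (decimal)
Convert 正正| (tally marks) → 5 + 5 + 1 = 11 (decimal)
Compute 6451 mod 11 = 5
5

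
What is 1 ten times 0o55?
Convert 1 ten (place-value notation) → 1×10 = 10 (decimal)
Convert 0o55 (octal) → 5×8 + 5 = 45 (decimal)
Compute 10 × 45 = 450
450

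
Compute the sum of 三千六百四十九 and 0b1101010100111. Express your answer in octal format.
Convert 三千六百四十九 (Chinese numeral) → 3×1000 + 6×100 + 4×10 + 9 = 3649 (decimal)
Convert 0b1101010100111 (binary) → 4096 + 2048 + 512 + 128 + 32 + 4 + 2 + 1 = 6823 (decimal)
Compute 3649 + 6823 = 10472
Convert 10472 (decimal) → 10472 = 2×4096 + 4×512 + 3×64 + 5×8 → 0o24350 (octal)
0o24350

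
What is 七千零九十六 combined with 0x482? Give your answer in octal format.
Convert 七千零九十六 (Chinese numeral) → 7×1000 + 9×10 + 6 = 7096 (decimal)
Convert 0x482 (hexadecimal) → 4×256 + 8×16 + 2 = 1154 (decimal)
Compute 7096 + 1154 = 8250
Convert 8250 (decimal) → 8250 = 2×4096 + 7×8 + 2 → 0o20072 (octal)
0o20072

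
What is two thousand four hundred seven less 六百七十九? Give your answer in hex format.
Convert two thousand four hundred seven (English words) → 2×1000 + 4×100 + 7 = 2407 (decimal)
Convert 六百七十九 (Chinese numeral) → 6×100 + 7×10 + 9 = 679 (decimal)
Compute 2407 - 679 = 1728
Convert 1728 (decimal) → 1728 = 6×256 + 12×16 → 0x6C0 (hexadecimal)
0x6C0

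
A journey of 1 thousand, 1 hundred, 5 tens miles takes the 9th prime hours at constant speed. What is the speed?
Convert 1 thousand, 1 hundred, 5 tens (place-value notation) → 1×1000 + 1×100 + 5×10 = 1150 (decimal)
Convert the 9th prime (prime index) → 23 (decimal)
Compute 1150 ÷ 23 = 50
50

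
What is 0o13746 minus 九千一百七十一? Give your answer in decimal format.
Convert 0o13746 (octal) → 1×4096 + 3×512 + 7×64 + 4×8 + 6 = 6118 (decimal)
Convert 九千一百七十一 (Chinese numeral) → 9×1000 + 1×100 + 7×10 + 1 = 9171 (decimal)
Compute 6118 - 9171 = -3053
-3053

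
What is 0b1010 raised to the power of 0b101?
Convert 0b1010 (binary) → 8 + 2 = 10 (decimal)
Convert 0b101 (binary) → 4 + 1 = 5 (decimal)
Compute 10 ^ 5 = 100000
100000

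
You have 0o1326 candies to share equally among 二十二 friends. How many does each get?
Convert 0o1326 (octal) → 1×512 + 3×64 + 2×8 + 6 = 726 (decimal)
Convert 二十二 (Chinese numeral) → 2×10 + 2 = 22 (decimal)
Compute 726 ÷ 22 = 33
33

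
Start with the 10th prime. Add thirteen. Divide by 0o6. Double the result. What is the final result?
Convert the 10th prime (prime index) → 29 (decimal)
Start: 29
Convert thirteen (English words) → 13 (decimal)
29 + 13 = 42
Convert 0o6 (octal) → 6 (decimal)
42 ÷ 6 = 7
7 × 2 = 14
14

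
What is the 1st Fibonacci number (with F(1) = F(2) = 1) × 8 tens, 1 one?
Convert the 1st Fibonacci number (with F(1) = F(2) = 1) (Fibonacci index) → 1 (decimal)
Convert 8 tens, 1 one (place-value notation) → 8×10 + 1 = 81 (decimal)
Compute 1 × 81 = 81
81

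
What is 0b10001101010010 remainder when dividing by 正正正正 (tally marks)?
Convert 0b10001101010010 (binary) → 8192 + 512 + 256 + 64 + 16 + 2 = 9042 (decimal)
Convert 正正正正 (tally marks) → 5 + 5 + 5 + 5 = 20 (decimal)
Compute 9042 mod 20 = 2
2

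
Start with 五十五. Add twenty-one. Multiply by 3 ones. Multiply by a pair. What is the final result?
Convert 五十五 (Chinese numeral) → 5×10 + 5 = 55 (decimal)
Start: 55
Convert twenty-one (English words) → 21 (decimal)
55 + 21 = 76
Convert 3 ones (place-value notation) → 3 (decimal)
76 × 3 = 228
Convert a pair (colloquial) → 2 (decimal)
228 × 2 = 456
456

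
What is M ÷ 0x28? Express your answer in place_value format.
Convert M (Roman numeral) → 1000 (decimal)
Convert 0x28 (hexadecimal) → 2×16 + 8 = 40 (decimal)
Compute 1000 ÷ 40 = 25
Convert 25 (decimal) → 25 = 2×10 + 5 → 2 tens, 5 ones (place-value notation)
2 tens, 5 ones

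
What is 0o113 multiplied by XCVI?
Convert 0o113 (octal) → 1×64 + 1×8 + 3 = 75 (decimal)
Convert XCVI (Roman numeral) → 90 + 5 + 1 = 96 (decimal)
Compute 75 × 96 = 7200
7200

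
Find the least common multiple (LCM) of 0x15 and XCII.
Convert 0x15 (hexadecimal) → 1×16 + 5 = 21 (decimal)
Convert XCII (Roman numeral) → 90 + 1 + 1 = 92 (decimal)
Compute lcm(21, 92) = 1932
1932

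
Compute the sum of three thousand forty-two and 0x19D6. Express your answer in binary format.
Convert three thousand forty-two (English words) → 3×1000 + 42 = 3042 (decimal)
Convert 0x19D6 (hexadecimal) → 1×4096 + 9×256 + 13×16 + 6 = 6614 (decimal)
Compute 3042 + 6614 = 9656
Convert 9656 (decimal) → 9656 = 8192 + 1024 + 256 + 128 + 32 + 16 + 8 → 0b10010110111000 (binary)
0b10010110111000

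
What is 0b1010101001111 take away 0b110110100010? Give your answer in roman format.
Convert 0b1010101001111 (binary) → 4096 + 1024 + 256 + 64 + 8 + 4 + 2 + 1 = 5455 (decimal)
Convert 0b110110100010 (binary) → 2048 + 1024 + 256 + 128 + 32 + 2 = 3490 (decimal)
Compute 5455 - 3490 = 1965
Convert 1965 (decimal) → 1965 = 1000 + 900 + 50 + 10 + 5 → MCMLXV (Roman numeral)
MCMLXV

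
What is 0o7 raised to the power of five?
Convert 0o7 (octal) → 7 (decimal)
Convert five (English words) → 5 (decimal)
Compute 7 ^ 5 = 16807
16807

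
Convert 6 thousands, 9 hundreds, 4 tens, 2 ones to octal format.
Convert 6 thousands, 9 hundreds, 4 tens, 2 ones (place-value notation) → 6×1000 + 9×100 + 4×10 + 2 = 6942 (decimal)
Convert 6942 (decimal) → 6942 = 1×4096 + 5×512 + 4×64 + 3×8 + 6 → 0o15436 (octal)
0o15436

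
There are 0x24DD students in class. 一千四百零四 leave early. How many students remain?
Convert 0x24DD (hexadecimal) → 2×4096 + 4×256 + 13×16 + 13 = 9437 (decimal)
Convert 一千四百零四 (Chinese numeral) → 1×1000 + 4×100 + 4 = 1404 (decimal)
Compute 9437 - 1404 = 8033
8033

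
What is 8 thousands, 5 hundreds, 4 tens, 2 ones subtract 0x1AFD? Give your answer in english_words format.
Convert 8 thousands, 5 hundreds, 4 tens, 2 ones (place-value notation) → 8×1000 + 5×100 + 4×10 + 2 = 8542 (decimal)
Convert 0x1AFD (hexadecimal) → 1×4096 + 10×256 + 15×16 + 13 = 6909 (decimal)
Compute 8542 - 6909 = 1633
Convert 1633 (decimal) → 1633 = 1×1000 + 6×100 + 33 → one thousand six hundred thirty-three (English words)
one thousand six hundred thirty-three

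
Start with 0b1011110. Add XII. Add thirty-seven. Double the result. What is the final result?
Convert 0b1011110 (binary) → 64 + 16 + 8 + 4 + 2 = 94 (decimal)
Start: 94
Convert XII (Roman numeral) → 10 + 1 + 1 = 12 (decimal)
94 + 12 = 106
Convert thirty-seven (English words) → 37 (decimal)
106 + 37 = 143
143 × 2 = 286
286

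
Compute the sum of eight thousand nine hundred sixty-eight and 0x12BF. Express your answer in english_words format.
Convert eight thousand nine hundred sixty-eight (English words) → 8×1000 + 9×100 + 68 = 8968 (decimal)
Convert 0x12BF (hexadecimal) → 1×4096 + 2×256 + 11×16 + 15 = 4799 (decimal)
Compute 8968 + 4799 = 13767
Convert 13767 (decimal) → 13767 = 13×1000 + 7×100 + 67 → thirteen thousand seven hundred sixty-seven (English words)
thirteen thousand seven hundred sixty-seven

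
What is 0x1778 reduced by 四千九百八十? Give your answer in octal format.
Convert 0x1778 (hexadecimal) → 1×4096 + 7×256 + 7×16 + 8 = 6008 (decimal)
Convert 四千九百八十 (Chinese numeral) → 4×1000 + 9×100 + 8×10 = 4980 (decimal)
Compute 6008 - 4980 = 1028
Convert 1028 (decimal) → 1028 = 2×512 + 4 → 0o2004 (octal)
0o2004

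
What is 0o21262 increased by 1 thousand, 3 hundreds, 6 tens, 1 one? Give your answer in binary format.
Convert 0o21262 (octal) → 2×4096 + 1×512 + 2×64 + 6×8 + 2 = 8882 (decimal)
Convert 1 thousand, 3 hundreds, 6 tens, 1 one (place-value notation) → 1×1000 + 3×100 + 6×10 + 1 = 1361 (decimal)
Compute 8882 + 1361 = 10243
Convert 10243 (decimal) → 10243 = 8192 + 2048 + 2 + 1 → 0b10100000000011 (binary)
0b10100000000011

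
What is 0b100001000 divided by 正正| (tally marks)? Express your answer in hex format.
Convert 0b100001000 (binary) → 256 + 8 = 264 (decimal)
Convert 正正| (tally marks) → 5 + 5 + 1 = 11 (decimal)
Compute 264 ÷ 11 = 24
Convert 24 (decimal) → 24 = 1×16 + 8 → 0x18 (hexadecimal)
0x18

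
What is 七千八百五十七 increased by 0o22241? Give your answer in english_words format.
Convert 七千八百五十七 (Chinese numeral) → 7×1000 + 8×100 + 5×10 + 7 = 7857 (decimal)
Convert 0o22241 (octal) → 2×4096 + 2×512 + 2×64 + 4×8 + 1 = 9377 (decimal)
Compute 7857 + 9377 = 17234
Convert 17234 (decimal) → 17234 = 17×1000 + 2×100 + 34 → seventeen thousand two hundred thirty-four (English words)
seventeen thousand two hundred thirty-four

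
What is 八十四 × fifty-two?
Convert 八十四 (Chinese numeral) → 8×10 + 4 = 84 (decimal)
Convert fifty-two (English words) → 52 (decimal)
Compute 84 × 52 = 4368
4368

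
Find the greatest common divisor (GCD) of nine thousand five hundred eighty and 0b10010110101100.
Convert nine thousand five hundred eighty (English words) → 9×1000 + 5×100 + 80 = 9580 (decimal)
Convert 0b10010110101100 (binary) → 8192 + 1024 + 256 + 128 + 32 + 8 + 4 = 9644 (decimal)
Compute gcd(9580, 9644) = 4
4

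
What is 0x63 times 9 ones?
Convert 0x63 (hexadecimal) → 6×16 + 3 = 99 (decimal)
Convert 9 ones (place-value notation) → 9 (decimal)
Compute 99 × 9 = 891
891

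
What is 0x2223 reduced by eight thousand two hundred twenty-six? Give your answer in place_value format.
Convert 0x2223 (hexadecimal) → 2×4096 + 2×256 + 2×16 + 3 = 8739 (decimal)
Convert eight thousand two hundred twenty-six (English words) → 8×1000 + 2×100 + 26 = 8226 (decimal)
Compute 8739 - 8226 = 513
Convert 513 (decimal) → 513 = 5×100 + 1×10 + 3 → 5 hundreds, 1 ten, 3 ones (place-value notation)
5 hundreds, 1 ten, 3 ones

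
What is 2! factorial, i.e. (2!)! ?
Convert 2! (factorial) → 2 (decimal)
Compute 2! = 2
2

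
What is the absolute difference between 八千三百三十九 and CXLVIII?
Convert 八千三百三十九 (Chinese numeral) → 8×1000 + 3×100 + 3×10 + 9 = 8339 (decimal)
Convert CXLVIII (Roman numeral) → 100 + 40 + 5 + 1 + 1 + 1 = 148 (decimal)
Compute |8339 - 148| = 8191
8191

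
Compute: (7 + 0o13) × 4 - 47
Convert 0o13 (octal) → 1×8 + 3 = 11 (decimal)
Expression in decimal: (7 + 11) × 4 - 47
Parentheses first: 7 + 11 = 18
Multiply: 18 × 4 = 72
Subtract: 72 - 47 = 25
25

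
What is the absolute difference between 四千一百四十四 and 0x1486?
Convert 四千一百四十四 (Chinese numeral) → 4×1000 + 1×100 + 4×10 + 4 = 4144 (decimal)
Convert 0x1486 (hexadecimal) → 1×4096 + 4×256 + 8×16 + 6 = 5254 (decimal)
Compute |4144 - 5254| = 1110
1110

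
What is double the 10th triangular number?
The 10th triangular number = 10×11/2 = 55
Compute 55 × 2 = 110
110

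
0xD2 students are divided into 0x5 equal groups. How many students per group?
Convert 0xD2 (hexadecimal) → 13×16 + 2 = 210 (decimal)
Convert 0x5 (hexadecimal) → 5 (decimal)
Compute 210 ÷ 5 = 42
42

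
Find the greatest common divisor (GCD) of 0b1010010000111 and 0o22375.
Convert 0b1010010000111 (binary) → 4096 + 1024 + 128 + 4 + 2 + 1 = 5255 (decimal)
Convert 0o22375 (octal) → 2×4096 + 2×512 + 3×64 + 7×8 + 5 = 9469 (decimal)
Compute gcd(5255, 9469) = 1
1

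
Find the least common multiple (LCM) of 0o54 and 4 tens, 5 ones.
Convert 0o54 (octal) → 5×8 + 4 = 44 (decimal)
Convert 4 tens, 5 ones (place-value notation) → 4×10 + 5 = 45 (decimal)
Compute lcm(44, 45) = 1980
1980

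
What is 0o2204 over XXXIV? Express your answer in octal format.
Convert 0o2204 (octal) → 2×512 + 2×64 + 4 = 1156 (decimal)
Convert XXXIV (Roman numeral) → 10 + 10 + 10 + 4 = 34 (decimal)
Compute 1156 ÷ 34 = 34
Convert 34 (decimal) → 34 = 4×8 + 2 → 0o42 (octal)
0o42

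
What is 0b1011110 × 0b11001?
Convert 0b1011110 (binary) → 64 + 16 + 8 + 4 + 2 = 94 (decimal)
Convert 0b11001 (binary) → 16 + 8 + 1 = 25 (decimal)
Compute 94 × 25 = 2350
2350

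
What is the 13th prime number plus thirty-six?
The 13th prime number = 41
Convert thirty-six (English words) → 36 (decimal)
Compute 41 + 36 = 77
77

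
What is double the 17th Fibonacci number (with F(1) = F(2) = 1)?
The 17th Fibonacci number (with F(1) = F(2) = 1) = 1597
Compute 1597 × 2 = 3194
3194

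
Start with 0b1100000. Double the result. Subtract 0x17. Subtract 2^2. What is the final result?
Convert 0b1100000 (binary) → 64 + 32 = 96 (decimal)
Start: 96
96 × 2 = 192
Convert 0x17 (hexadecimal) → 1×16 + 7 = 23 (decimal)
192 - 23 = 169
Convert 2^2 (power) → 4 (decimal)
169 - 4 = 165
165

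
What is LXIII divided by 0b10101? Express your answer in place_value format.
Convert LXIII (Roman numeral) → 50 + 10 + 1 + 1 + 1 = 63 (decimal)
Convert 0b10101 (binary) → 16 + 4 + 1 = 21 (decimal)
Compute 63 ÷ 21 = 3
Convert 3 (decimal) → 3 ones (place-value notation)
3 ones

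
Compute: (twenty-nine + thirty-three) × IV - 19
Convert twenty-nine (English words) → 29 (decimal)
Convert thirty-three (English words) → 33 (decimal)
Convert IV (Roman numeral) → 4 (decimal)
Expression in decimal: (29 + 33) × 4 - 19
Parentheses first: 29 + 33 = 62
Multiply: 62 × 4 = 248
Subtract: 248 - 19 = 229
229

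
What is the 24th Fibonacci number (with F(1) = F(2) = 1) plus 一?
The 24th Fibonacci number (with F(1) = F(2) = 1) = 46368
Convert 一 (Chinese numeral) → 1 (decimal)
Compute 46368 + 1 = 46369
46369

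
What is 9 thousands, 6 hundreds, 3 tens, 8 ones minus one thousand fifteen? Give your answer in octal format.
Convert 9 thousands, 6 hundreds, 3 tens, 8 ones (place-value notation) → 9×1000 + 6×100 + 3×10 + 8 = 9638 (decimal)
Convert one thousand fifteen (English words) → 1×1000 + 15 = 1015 (decimal)
Compute 9638 - 1015 = 8623
Convert 8623 (decimal) → 8623 = 2×4096 + 6×64 + 5×8 + 7 → 0o20657 (octal)
0o20657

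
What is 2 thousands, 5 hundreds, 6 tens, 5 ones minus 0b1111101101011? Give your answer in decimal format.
Convert 2 thousands, 5 hundreds, 6 tens, 5 ones (place-value notation) → 2×1000 + 5×100 + 6×10 + 5 = 2565 (decimal)
Convert 0b1111101101011 (binary) → 4096 + 2048 + 1024 + 512 + 256 + 64 + 32 + 8 + 2 + 1 = 8043 (decimal)
Compute 2565 - 8043 = -5478
-5478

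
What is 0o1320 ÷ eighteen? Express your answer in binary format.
Convert 0o1320 (octal) → 1×512 + 3×64 + 2×8 = 720 (decimal)
Convert eighteen (English words) → 18 (decimal)
Compute 720 ÷ 18 = 40
Convert 40 (decimal) → 40 = 32 + 8 → 0b101000 (binary)
0b101000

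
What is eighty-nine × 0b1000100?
Convert eighty-nine (English words) → 89 (decimal)
Convert 0b1000100 (binary) → 64 + 4 = 68 (decimal)
Compute 89 × 68 = 6052
6052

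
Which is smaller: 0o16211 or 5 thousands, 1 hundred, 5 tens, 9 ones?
Convert 0o16211 (octal) → 1×4096 + 6×512 + 2×64 + 1×8 + 1 = 7305 (decimal)
Convert 5 thousands, 1 hundred, 5 tens, 9 ones (place-value notation) → 5×1000 + 1×100 + 5×10 + 9 = 5159 (decimal)
Compare 7305 vs 5159: smaller = 5159
5159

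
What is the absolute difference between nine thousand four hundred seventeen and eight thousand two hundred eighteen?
Convert nine thousand four hundred seventeen (English words) → 9×1000 + 4×100 + 17 = 9417 (decimal)
Convert eight thousand two hundred eighteen (English words) → 8×1000 + 2×100 + 18 = 8218 (decimal)
Compute |9417 - 8218| = 1199
1199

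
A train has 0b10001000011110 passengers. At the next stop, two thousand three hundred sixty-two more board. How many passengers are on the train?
Convert 0b10001000011110 (binary) → 8192 + 512 + 16 + 8 + 4 + 2 = 8734 (decimal)
Convert two thousand three hundred sixty-two (English words) → 2×1000 + 3×100 + 62 = 2362 (decimal)
Compute 8734 + 2362 = 11096
11096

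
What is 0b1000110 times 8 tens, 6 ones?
Convert 0b1000110 (binary) → 64 + 4 + 2 = 70 (decimal)
Convert 8 tens, 6 ones (place-value notation) → 8×10 + 6 = 86 (decimal)
Compute 70 × 86 = 6020
6020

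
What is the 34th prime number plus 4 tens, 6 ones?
The 34th prime number = 139
Convert 4 tens, 6 ones (place-value notation) → 4×10 + 6 = 46 (decimal)
Compute 139 + 46 = 185
185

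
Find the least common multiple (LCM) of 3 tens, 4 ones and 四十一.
Convert 3 tens, 4 ones (place-value notation) → 3×10 + 4 = 34 (decimal)
Convert 四十一 (Chinese numeral) → 4×10 + 1 = 41 (decimal)
Compute lcm(34, 41) = 1394
1394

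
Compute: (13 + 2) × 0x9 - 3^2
Convert 0x9 (hexadecimal) → 9 (decimal)
Convert 3^2 (power) → 9 (decimal)
Expression in decimal: (13 + 2) × 9 - 9
Parentheses first: 13 + 2 = 15
Multiply: 15 × 9 = 135
Subtract: 135 - 9 = 126
126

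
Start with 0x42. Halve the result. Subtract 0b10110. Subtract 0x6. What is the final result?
Convert 0x42 (hexadecimal) → 4×16 + 2 = 66 (decimal)
Start: 66
66 ÷ 2 = 33
Convert 0b10110 (binary) → 16 + 4 + 2 = 22 (decimal)
33 - 22 = 11
Convert 0x6 (hexadecimal) → 6 (decimal)
11 - 6 = 5
5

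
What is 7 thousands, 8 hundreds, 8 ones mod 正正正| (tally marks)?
Convert 7 thousands, 8 hundreds, 8 ones (place-value notation) → 7×1000 + 8×100 + 8 = 7808 (decimal)
Convert 正正正| (tally marks) → 5 + 5 + 5 + 1 = 16 (decimal)
Compute 7808 mod 16 = 0
0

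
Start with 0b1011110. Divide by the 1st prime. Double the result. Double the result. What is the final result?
Convert 0b1011110 (binary) → 64 + 16 + 8 + 4 + 2 = 94 (decimal)
Start: 94
Convert the 1st prime (prime index) → 2 (decimal)
94 ÷ 2 = 47
47 × 2 = 94
94 × 2 = 188
188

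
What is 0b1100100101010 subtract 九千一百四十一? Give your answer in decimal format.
Convert 0b1100100101010 (binary) → 4096 + 2048 + 256 + 32 + 8 + 2 = 6442 (decimal)
Convert 九千一百四十一 (Chinese numeral) → 9×1000 + 1×100 + 4×10 + 1 = 9141 (decimal)
Compute 6442 - 9141 = -2699
-2699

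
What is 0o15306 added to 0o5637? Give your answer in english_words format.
Convert 0o15306 (octal) → 1×4096 + 5×512 + 3×64 + 6 = 6854 (decimal)
Convert 0o5637 (octal) → 5×512 + 6×64 + 3×8 + 7 = 2975 (decimal)
Compute 6854 + 2975 = 9829
Convert 9829 (decimal) → 9829 = 9×1000 + 8×100 + 29 → nine thousand eight hundred twenty-nine (English words)
nine thousand eight hundred twenty-nine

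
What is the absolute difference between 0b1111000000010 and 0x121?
Convert 0b1111000000010 (binary) → 4096 + 2048 + 1024 + 512 + 2 = 7682 (decimal)
Convert 0x121 (hexadecimal) → 1×256 + 2×16 + 1 = 289 (decimal)
Compute |7682 - 289| = 7393
7393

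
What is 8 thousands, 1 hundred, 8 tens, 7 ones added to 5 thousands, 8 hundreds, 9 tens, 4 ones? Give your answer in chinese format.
Convert 8 thousands, 1 hundred, 8 tens, 7 ones (place-value notation) → 8×1000 + 1×100 + 8×10 + 7 = 8187 (decimal)
Convert 5 thousands, 8 hundreds, 9 tens, 4 ones (place-value notation) → 5×1000 + 8×100 + 9×10 + 4 = 5894 (decimal)
Compute 8187 + 5894 = 14081
Convert 14081 (decimal) → 14081 = 1×10000 + 4×1000 + 8×10 + 1 → 一万四千零八十一 (Chinese numeral)
一万四千零八十一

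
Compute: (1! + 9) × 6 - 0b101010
Convert 1! (factorial) → 1 (decimal)
Convert 0b101010 (binary) → 32 + 8 + 2 = 42 (decimal)
Expression in decimal: (1 + 9) × 6 - 42
Parentheses first: 1 + 9 = 10
Multiply: 10 × 6 = 60
Subtract: 60 - 42 = 18
18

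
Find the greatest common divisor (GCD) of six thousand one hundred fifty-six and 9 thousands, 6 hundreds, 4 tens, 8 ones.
Convert six thousand one hundred fifty-six (English words) → 6×1000 + 1×100 + 56 = 6156 (decimal)
Convert 9 thousands, 6 hundreds, 4 tens, 8 ones (place-value notation) → 9×1000 + 6×100 + 4×10 + 8 = 9648 (decimal)
Compute gcd(6156, 9648) = 36
36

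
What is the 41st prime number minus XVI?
The 41st prime number = 179
Convert XVI (Roman numeral) → 10 + 5 + 1 = 16 (decimal)
Compute 179 - 16 = 163
163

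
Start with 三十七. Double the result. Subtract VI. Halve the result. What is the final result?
Convert 三十七 (Chinese numeral) → 3×10 + 7 = 37 (decimal)
Start: 37
37 × 2 = 74
Convert VI (Roman numeral) → 5 + 1 = 6 (decimal)
74 - 6 = 68
68 ÷ 2 = 34
34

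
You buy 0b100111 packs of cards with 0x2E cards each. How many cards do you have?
Convert 0x2E (hexadecimal) → 2×16 + 14 = 46 (decimal)
Convert 0b100111 (binary) → 32 + 4 + 2 + 1 = 39 (decimal)
Compute 46 × 39 = 1794
1794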